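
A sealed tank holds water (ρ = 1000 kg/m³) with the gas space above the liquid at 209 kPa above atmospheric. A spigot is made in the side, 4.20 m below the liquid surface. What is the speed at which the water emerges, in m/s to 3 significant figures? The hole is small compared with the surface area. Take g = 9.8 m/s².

v ≈ 22.4 m/s

Take point 1 at the surface (v₁ ≈ 0) and point 2 at the hole (at atmospheric pressure). Bernoulli: P₁ + ρg h = P_atm + ½ρv₂².
With P₁ − P_atm = 209000 Pa, v₂ = √(2gh + 2ΔP/ρ) = √(2·9.8·4.20 + 2·209000/1000) = 22.4 m/s.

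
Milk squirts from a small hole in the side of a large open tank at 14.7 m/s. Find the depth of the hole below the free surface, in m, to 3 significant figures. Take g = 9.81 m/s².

Torricelli: v = √(2gh), so h = v²/(2g).
h = 14.7²/(2·9.81) = 216/19.62 = 11.0 m.

11.0 m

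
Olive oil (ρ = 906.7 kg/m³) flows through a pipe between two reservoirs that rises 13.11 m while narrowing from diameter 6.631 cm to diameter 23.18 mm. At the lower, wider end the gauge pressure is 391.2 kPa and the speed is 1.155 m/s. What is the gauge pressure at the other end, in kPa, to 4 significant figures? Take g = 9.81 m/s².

Continuity gives A₁v₁ = A₂v₂, so v₂ = (34.53 cm²)/(4.220 cm²) × 1.155 m/s = 9.452 m/s.
Energy conservation along the streamline gives P₂ = P₁ − ½ρ(v₂² − v₁²) − ρg(h₂ − h₁).
P₂ = 391200 + ½·906.7·(1.155² − 9.452²) − 906.7·9.81·(+13.11) = 391200 + (-39900) − (116600) = 234700 Pa.

P₂ ≈ 234.7 kPa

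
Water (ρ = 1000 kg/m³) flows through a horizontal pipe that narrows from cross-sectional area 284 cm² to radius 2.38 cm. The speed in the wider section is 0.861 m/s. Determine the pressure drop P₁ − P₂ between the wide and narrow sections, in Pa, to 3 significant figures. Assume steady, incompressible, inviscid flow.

ΔP = 94000 Pa

Mass conservation (A₁v₁ = A₂v₂) gives v₂ = 0.861 × 284/17.8 = 13.7 m/s.
Bernoulli (h₁ = h₂): P₁ − P₂ = ½ρ(v₂² − v₁²).
P₁ − P₂ = ½·1000·(13.7² − 0.861²) = ½·1000·188 = 94000 Pa.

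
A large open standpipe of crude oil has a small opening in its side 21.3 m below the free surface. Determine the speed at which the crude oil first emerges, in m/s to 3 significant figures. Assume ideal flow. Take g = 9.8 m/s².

Torricelli's result v = √(2gh) gives v = √(2·9.8·21.3) = 20.4 m/s.

v ≈ 20.4 m/s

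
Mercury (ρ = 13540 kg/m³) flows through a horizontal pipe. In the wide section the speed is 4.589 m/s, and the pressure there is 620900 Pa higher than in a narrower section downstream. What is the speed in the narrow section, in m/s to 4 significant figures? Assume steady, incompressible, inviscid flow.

Horizontal Bernoulli: P₁ + ½ρv₁² = P₂ + ½ρv₂², so v₂² = v₁² + 2(P₁ − P₂)/ρ.
v₂ = √(4.589² + 2·620900/13540) = √(21.06 + 91.71) = 10.62 m/s.

v₂ = 10.62 m/s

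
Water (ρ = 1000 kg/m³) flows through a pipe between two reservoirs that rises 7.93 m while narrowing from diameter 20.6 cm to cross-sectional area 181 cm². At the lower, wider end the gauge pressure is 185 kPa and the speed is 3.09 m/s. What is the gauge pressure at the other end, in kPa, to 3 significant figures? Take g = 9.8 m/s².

By continuity, v₂ = v₁·A₁/A₂ = 3.09·(333/181) = 5.69 m/s.
Bernoulli: P₁ + ½ρv₁² + ρg h₁ = P₂ + ½ρv₂² + ρg h₂, so P₂ = P₁ + ½ρ(v₁² − v₂²) − ρg(h₂ − h₁).
P₂ = 185000 + ½·1000·(3.09² − 5.69²) − 1000·9.8·(+7.93) = 185000 + (-11400) − (77700) = 95900 Pa.

P₂ ≈ 95.9 kPa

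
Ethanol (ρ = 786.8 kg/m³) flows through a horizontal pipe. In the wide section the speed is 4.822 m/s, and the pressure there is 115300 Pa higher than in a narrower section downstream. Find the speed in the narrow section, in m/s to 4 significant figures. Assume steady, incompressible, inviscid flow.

Along the level pipe P + ½ρv² is conserved, hence v₂² = v₁² + 2(P₁ − P₂)/ρ.
v₂ = √(4.822² + 2·115300/786.8) = √(23.25 + 293.1) = 17.79 m/s.

17.79 m/s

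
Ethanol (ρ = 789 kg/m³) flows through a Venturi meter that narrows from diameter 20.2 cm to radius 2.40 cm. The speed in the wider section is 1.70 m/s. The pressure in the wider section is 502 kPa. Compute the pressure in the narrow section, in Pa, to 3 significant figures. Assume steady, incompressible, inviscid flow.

P₂ ≈ 146000 Pa

Continuity gives A₁v₁ = A₂v₂, so v₂ = (320 cm²)/(18.1 cm²) × 1.70 m/s = 30.1 m/s.
Bernoulli (h₁ = h₂): P₁ − P₂ = ½ρ(v₂² − v₁²).
P₂ = P₁ − ½ρ(v₂² − v₁²) = 502000 − ½·789·(30.1² − 1.70²) = 502000 − 356000 = 146000 Pa.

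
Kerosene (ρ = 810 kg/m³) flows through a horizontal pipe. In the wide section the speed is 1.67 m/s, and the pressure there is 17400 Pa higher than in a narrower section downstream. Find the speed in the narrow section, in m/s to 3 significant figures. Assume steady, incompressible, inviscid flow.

Along the level pipe P + ½ρv² is conserved, hence v₂² = v₁² + 2(P₁ − P₂)/ρ.
v₂ = √(1.67² + 2·17400/810) = √(2.79 + 43.0) = 6.76 m/s.

v₂ ≈ 6.76 m/s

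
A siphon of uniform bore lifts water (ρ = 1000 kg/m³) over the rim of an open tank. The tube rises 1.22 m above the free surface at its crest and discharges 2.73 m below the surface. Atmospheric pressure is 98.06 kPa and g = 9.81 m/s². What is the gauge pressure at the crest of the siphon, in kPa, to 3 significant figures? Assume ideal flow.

-38.7 kPa

Bernoulli surface→outlet gives ½v² = g·h_out, so v = √(2·9.81·2.73) = 7.32 m/s.
With constant cross-section the crest speed equals v; applying Bernoulli from the surface up to the crest, P_top = P_atm − ½ρv² − ρg·h_top.
P_top = 98060 − ½·1000·7.32² − 1000·9.81·1.22 = 59300 Pa. So P_gauge = P_top − P_atm = -38700 Pa.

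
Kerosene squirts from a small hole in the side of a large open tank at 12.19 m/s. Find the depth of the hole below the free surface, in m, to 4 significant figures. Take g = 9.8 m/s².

h ≈ 7.581 m

Torricelli: v = √(2gh), so h = v²/(2g).
h = 12.19²/(2·9.8) = 148.6/19.60 = 7.581 m.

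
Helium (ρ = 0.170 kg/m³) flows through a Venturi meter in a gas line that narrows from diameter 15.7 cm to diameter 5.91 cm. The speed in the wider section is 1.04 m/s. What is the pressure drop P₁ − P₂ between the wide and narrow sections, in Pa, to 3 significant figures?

ΔP = 4.49 Pa

Continuity gives A₁v₁ = A₂v₂, so v₂ = (194 cm²)/(27.4 cm²) × 1.04 m/s = 7.34 m/s.
The pipe is horizontal, so Bernoulli reduces to P₁ + ½ρv₁² = P₂ + ½ρv₂².
P₁ − P₂ = ½·0.170·(7.34² − 1.04²) = ½·0.170·52.8 = 4.49 Pa.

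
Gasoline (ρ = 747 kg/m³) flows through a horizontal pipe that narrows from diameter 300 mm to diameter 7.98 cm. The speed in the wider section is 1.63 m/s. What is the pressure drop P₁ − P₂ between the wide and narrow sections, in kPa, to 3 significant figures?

The volume flow rate is constant, so v₂ = (A₁/A₂)v₁ = (707/50.0)·1.63 = 23.0 m/s.
With no height change, Bernoulli's equation is P₁ + ½ρv₁² = P₂ + ½ρv₂².
P₁ − P₂ = ½·747·(23.0² − 1.63²) = ½·747·528 = 197000 Pa.

197 kPa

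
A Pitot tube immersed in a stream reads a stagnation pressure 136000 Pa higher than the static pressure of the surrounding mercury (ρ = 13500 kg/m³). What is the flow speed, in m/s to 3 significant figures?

v ≈ 4.49 m/s

Bernoulli between the free stream and the stagnation point: ½ρv² = P_stag − P_static.
v = √(2ΔP/ρ) = √(2·136000/13500) = 4.49 m/s.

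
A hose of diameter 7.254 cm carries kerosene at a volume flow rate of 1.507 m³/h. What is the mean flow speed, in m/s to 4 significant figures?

0.1013 m/s

Q = 1.507 m³/h = 0.0004186 m³/s.
v = Q/A = 0.0004186 / 0.004133 = 0.1013 m/s.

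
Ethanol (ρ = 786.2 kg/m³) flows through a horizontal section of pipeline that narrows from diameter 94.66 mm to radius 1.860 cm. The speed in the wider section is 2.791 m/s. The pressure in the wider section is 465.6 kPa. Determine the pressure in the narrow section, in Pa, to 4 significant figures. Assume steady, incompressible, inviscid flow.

The volume flow rate is constant, so v₂ = (A₁/A₂)v₁ = (70.38/10.87)·2.791 = 18.07 m/s.
With no height change, Bernoulli's equation is P₁ + ½ρv₁² = P₂ + ½ρv₂².
P₂ = P₁ − ½ρ(v₂² − v₁²) = 465600 − ½·786.2·(18.07² − 2.791²) = 465600 − 125300 = 340300 Pa.

340300 Pa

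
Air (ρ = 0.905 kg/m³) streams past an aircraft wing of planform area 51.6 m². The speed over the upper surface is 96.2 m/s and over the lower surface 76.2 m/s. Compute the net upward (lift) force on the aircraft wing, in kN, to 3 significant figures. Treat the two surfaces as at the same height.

F = 80.5 kN

With equal heights on the two surfaces, Bernoulli gives P_lower − P_upper = ½ρ(v_upper² − v_lower²).
ΔP = ½·0.905·(96.2² − 76.2²) = 1560 Pa.
Lift = ΔP · A = 1560 × 51.6 = 80500 N.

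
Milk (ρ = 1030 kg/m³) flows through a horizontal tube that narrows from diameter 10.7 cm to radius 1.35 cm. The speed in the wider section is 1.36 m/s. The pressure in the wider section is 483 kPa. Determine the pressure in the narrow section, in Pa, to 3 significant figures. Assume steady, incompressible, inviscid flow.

P₂ ≈ 249000 Pa

The volume flow rate is constant, so v₂ = (A₁/A₂)v₁ = (89.9/5.73)·1.36 = 21.4 m/s.
Bernoulli (h₁ = h₂): P₁ − P₂ = ½ρ(v₂² − v₁²).
P₂ = P₁ − ½ρ(v₂² − v₁²) = 483000 − ½·1030·(21.4² − 1.36²) = 483000 − 234000 = 249000 Pa.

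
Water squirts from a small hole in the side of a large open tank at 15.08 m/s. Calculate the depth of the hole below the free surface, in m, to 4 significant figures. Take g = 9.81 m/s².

For a small hole in a large open tank, ½v² = gh, giving h = v²/(2g).
h = 15.08²/(2·9.81) = 227.4/19.62 = 11.59 m.

h = 11.59 m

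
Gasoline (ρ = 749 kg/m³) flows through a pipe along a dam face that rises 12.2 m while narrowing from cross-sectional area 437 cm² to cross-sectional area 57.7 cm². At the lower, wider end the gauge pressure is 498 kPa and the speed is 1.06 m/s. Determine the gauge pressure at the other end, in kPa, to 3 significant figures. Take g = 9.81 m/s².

By continuity, v₂ = v₁·A₁/A₂ = 1.06·(437/57.7) = 8.03 m/s.
Bernoulli: P₁ + ½ρv₁² + ρg h₁ = P₂ + ½ρv₂² + ρg h₂, so P₂ = P₁ + ½ρ(v₁² − v₂²) − ρg(h₂ − h₁).
P₂ = 498000 + ½·749·(1.06² − 8.03²) − 749·9.81·(+12.2) = 498000 + (-23700) − (89600) = 385000 Pa.

P₂ ≈ 385 kPa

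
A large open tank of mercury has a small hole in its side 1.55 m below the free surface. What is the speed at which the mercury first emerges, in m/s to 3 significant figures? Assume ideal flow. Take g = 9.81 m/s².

Bernoulli from surface to hole (P equal, v_surface ≈ 0): v = √(2gh) = √(2×9.81×1.55) = 5.51 m/s.

v = 5.51 m/s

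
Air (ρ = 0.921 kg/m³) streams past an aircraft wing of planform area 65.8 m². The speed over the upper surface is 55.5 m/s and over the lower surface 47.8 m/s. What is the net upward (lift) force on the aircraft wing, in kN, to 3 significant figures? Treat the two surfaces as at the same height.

With equal heights on the two surfaces, Bernoulli gives P_lower − P_upper = ½ρ(v_upper² − v_lower²).
ΔP = ½·0.921·(55.5² − 47.8²) = 366 Pa.
Lift = ΔP · A = 366 × 65.8 = 24100 N.

24.1 kN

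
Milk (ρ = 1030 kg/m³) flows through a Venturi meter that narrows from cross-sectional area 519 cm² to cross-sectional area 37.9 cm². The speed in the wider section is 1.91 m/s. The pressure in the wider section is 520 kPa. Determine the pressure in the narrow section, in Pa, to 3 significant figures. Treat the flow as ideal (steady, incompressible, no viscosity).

170000 Pa

Mass conservation (A₁v₁ = A₂v₂) gives v₂ = 1.91 × 519/37.9 = 26.2 m/s.
Along the horizontal streamline, P + ½ρv² is constant.
P₂ = P₁ − ½ρ(v₂² − v₁²) = 520000 − ½·1030·(26.2² − 1.91²) = 520000 − 350000 = 170000 Pa.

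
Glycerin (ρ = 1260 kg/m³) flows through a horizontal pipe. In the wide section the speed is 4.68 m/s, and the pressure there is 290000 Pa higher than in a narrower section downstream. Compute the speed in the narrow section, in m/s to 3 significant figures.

With h₁ = h₂, rearranging Bernoulli gives v₂ = √(v₁² + 2ΔP/ρ).
v₂ = √(4.68² + 2·290000/1260) = √(21.9 + 460) = 22.0 m/s.

v₂ = 22.0 m/s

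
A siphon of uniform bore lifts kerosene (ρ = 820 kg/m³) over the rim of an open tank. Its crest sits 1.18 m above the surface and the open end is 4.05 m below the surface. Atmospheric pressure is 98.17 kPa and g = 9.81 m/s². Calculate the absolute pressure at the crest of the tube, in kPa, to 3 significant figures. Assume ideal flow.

From the surface to the outlet (both open to atmosphere, surface at rest): v = √(2g·h_out) = √(2·9.81·4.05) = 8.91 m/s.
The bore is uniform, so the speed at the crest is the same v. Bernoulli surface→crest: P_atm = P_top + ½ρv² + ρg·h_top.
P_top = 98170 − ½·820·8.91² − 820·9.81·1.18 = 56100 Pa.

P_top ≈ 56.1 kPa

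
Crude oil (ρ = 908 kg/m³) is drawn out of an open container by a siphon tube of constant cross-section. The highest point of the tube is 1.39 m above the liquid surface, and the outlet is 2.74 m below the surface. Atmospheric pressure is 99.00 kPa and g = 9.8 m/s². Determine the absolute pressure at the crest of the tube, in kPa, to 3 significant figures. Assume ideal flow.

P_top ≈ 62.2 kPa

Bernoulli surface→outlet gives ½v² = g·h_out, so v = √(2·9.8·2.74) = 7.33 m/s.
With constant cross-section the crest speed equals v; applying Bernoulli from the surface up to the crest, P_top = P_atm − ½ρv² − ρg·h_top.
P_top = 99000 − ½·908·7.33² − 908·9.8·1.39 = 62200 Pa.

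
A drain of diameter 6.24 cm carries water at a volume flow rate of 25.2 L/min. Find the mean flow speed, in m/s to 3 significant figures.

Q = 25.2 L/min = 0.000420 m³/s.
v = Q/A = 0.000420 / 0.00306 = 0.137 m/s.

v ≈ 0.137 m/s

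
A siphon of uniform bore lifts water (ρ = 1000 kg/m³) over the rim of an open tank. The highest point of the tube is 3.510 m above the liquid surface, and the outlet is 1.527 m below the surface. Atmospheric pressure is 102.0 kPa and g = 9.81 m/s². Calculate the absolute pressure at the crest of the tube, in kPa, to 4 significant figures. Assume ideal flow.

52.59 kPa

Bernoulli surface→outlet gives ½v² = g·h_out, so v = √(2·9.81·1.527) = 5.474 m/s.
Continuity keeps v the same throughout the tube; from surface to crest, P_atm + 0 = P_top + ½ρv² + ρg·h_top.
P_top = 102000 − ½·1000·5.474² − 1000·9.81·3.510 = 52590 Pa.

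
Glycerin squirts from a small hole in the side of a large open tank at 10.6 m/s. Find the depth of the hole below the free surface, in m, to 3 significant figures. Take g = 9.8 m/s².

For a small hole in a large open tank, ½v² = gh, giving h = v²/(2g).
h = 10.6²/(2·9.8) = 112/19.60 = 5.73 m.

h ≈ 5.73 m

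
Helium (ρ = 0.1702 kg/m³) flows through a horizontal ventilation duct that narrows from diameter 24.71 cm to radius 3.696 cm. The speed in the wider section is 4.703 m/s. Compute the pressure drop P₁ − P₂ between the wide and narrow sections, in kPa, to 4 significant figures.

By continuity, v₂ = v₁·A₁/A₂ = 4.703·(479.6/42.92) = 52.55 m/s.
The pipe is horizontal, so Bernoulli reduces to P₁ + ½ρv₁² = P₂ + ½ρv₂².
P₁ − P₂ = ½·0.1702·(52.55² − 4.703²) = ½·0.1702·2740 = 233.1 Pa.

ΔP ≈ 0.2331 kPa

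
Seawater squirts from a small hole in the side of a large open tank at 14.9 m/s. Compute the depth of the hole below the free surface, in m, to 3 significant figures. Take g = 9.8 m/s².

Torricelli: v = √(2gh), so h = v²/(2g).
h = 14.9²/(2·9.8) = 222/19.60 = 11.3 m.

h ≈ 11.3 m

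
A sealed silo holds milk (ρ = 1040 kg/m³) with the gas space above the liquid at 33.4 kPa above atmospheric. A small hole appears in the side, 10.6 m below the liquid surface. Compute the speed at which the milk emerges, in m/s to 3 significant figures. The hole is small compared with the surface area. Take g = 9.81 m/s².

16.5 m/s

Take point 1 at the surface (v₁ ≈ 0) and point 2 at the hole (at atmospheric pressure). Bernoulli: P₁ + ρg h = P_atm + ½ρv₂².
With P₁ − P_atm = 33400 Pa, v₂ = √(2gh + 2ΔP/ρ) = √(2·9.81·10.6 + 2·33400/1040) = 16.5 m/s.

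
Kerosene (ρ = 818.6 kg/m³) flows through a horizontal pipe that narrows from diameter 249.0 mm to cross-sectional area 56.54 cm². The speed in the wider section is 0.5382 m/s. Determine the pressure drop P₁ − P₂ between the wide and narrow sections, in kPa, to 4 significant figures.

The volume flow rate is constant, so v₂ = (A₁/A₂)v₁ = (487.0/56.54)·0.5382 = 4.635 m/s.
The pipe is horizontal, so Bernoulli reduces to P₁ + ½ρv₁² = P₂ + ½ρv₂².
P₁ − P₂ = ½·818.6·(4.635² − 0.5382²) = ½·818.6·21.20 = 8676 Pa.

ΔP ≈ 8.676 kPa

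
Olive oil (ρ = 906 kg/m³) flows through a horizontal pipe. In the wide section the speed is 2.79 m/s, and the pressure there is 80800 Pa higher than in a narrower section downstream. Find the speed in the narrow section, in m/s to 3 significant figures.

v₂ = 13.6 m/s

Along the level pipe P + ½ρv² is conserved, hence v₂² = v₁² + 2(P₁ − P₂)/ρ.
v₂ = √(2.79² + 2·80800/906) = √(7.78 + 178) = 13.6 m/s.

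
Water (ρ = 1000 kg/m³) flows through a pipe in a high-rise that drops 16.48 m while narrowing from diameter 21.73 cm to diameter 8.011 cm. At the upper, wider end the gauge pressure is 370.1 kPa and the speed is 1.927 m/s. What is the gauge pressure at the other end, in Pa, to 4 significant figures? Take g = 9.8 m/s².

Mass conservation (A₁v₁ = A₂v₂) gives v₂ = 1.927 × 370.9/50.40 = 14.18 m/s.
Energy conservation along the streamline gives P₂ = P₁ − ½ρ(v₂² − v₁²) − ρg(h₂ − h₁).
P₂ = 370100 + ½·1000·(1.927² − 14.18²) − 1000·9.8·(−16.48) = 370100 + (-98660) − (-161500) = 432900 Pa.

P₂ = 432900 Pa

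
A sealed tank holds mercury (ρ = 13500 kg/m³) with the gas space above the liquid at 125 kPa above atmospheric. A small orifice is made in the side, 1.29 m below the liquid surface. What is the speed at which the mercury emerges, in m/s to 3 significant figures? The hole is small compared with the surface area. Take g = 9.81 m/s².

Take point 1 at the surface (v₁ ≈ 0) and point 2 at the hole (at atmospheric pressure). Bernoulli: P₁ + ρg h = P_atm + ½ρv₂².
With P₁ − P_atm = 125000 Pa, v₂ = √(2gh + 2ΔP/ρ) = √(2·9.81·1.29 + 2·125000/13500) = 6.62 m/s.

v = 6.62 m/s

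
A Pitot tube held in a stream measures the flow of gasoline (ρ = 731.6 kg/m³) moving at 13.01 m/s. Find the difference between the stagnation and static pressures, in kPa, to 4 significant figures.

Bernoulli between the free stream and the stagnation point: ½ρv² = P_stag − P_static.
ΔP = ½·731.6·13.01² = 61920 Pa.

61.92 kPa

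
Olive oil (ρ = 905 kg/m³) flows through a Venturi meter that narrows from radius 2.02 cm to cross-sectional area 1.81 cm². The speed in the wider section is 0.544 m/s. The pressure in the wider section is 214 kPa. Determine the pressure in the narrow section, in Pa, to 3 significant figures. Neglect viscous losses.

P₂ = 207000 Pa

Mass conservation (A₁v₁ = A₂v₂) gives v₂ = 0.544 × 12.8/1.81 = 3.85 m/s.
Bernoulli (h₁ = h₂): P₁ − P₂ = ½ρ(v₂² − v₁²).
P₂ = P₁ − ½ρ(v₂² − v₁²) = 214000 − ½·905·(3.85² − 0.544²) = 214000 − 6580 = 207000 Pa.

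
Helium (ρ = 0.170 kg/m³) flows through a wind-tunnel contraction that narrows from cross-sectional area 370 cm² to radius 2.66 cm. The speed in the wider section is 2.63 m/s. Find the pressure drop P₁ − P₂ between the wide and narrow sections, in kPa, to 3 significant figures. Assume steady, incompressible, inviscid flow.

Mass conservation (A₁v₁ = A₂v₂) gives v₂ = 2.63 × 370/22.2 = 43.8 m/s.
With no height change, Bernoulli's equation is P₁ + ½ρv₁² = P₂ + ½ρv₂².
P₁ − P₂ = ½·0.170·(43.8² − 2.63²) = ½·0.170·1910 = 162 Pa.

ΔP ≈ 0.162 kPa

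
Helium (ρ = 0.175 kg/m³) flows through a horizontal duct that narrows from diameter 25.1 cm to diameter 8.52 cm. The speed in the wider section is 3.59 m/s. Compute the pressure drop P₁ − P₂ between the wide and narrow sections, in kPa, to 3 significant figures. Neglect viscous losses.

The volume flow rate is constant, so v₂ = (A₁/A₂)v₁ = (495/57.0)·3.59 = 31.2 m/s.
With no height change, Bernoulli's equation is P₁ + ½ρv₁² = P₂ + ½ρv₂².
P₁ − P₂ = ½·0.175·(31.2² − 3.59²) = ½·0.175·958 = 83.8 Pa.

ΔP ≈ 0.0838 kPa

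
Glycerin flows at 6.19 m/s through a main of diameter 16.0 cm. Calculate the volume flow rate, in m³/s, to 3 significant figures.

Q = 0.124 m³/s

Q = A·v = 0.0201 m² × 6.19 m/s = 0.124 m³/s.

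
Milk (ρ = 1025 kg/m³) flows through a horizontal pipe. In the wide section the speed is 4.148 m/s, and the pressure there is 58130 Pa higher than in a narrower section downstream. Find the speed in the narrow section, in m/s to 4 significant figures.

v₂ = 11.43 m/s

Horizontal Bernoulli: P₁ + ½ρv₁² = P₂ + ½ρv₂², so v₂² = v₁² + 2(P₁ − P₂)/ρ.
v₂ = √(4.148² + 2·58130/1025) = √(17.21 + 113.4) = 11.43 m/s.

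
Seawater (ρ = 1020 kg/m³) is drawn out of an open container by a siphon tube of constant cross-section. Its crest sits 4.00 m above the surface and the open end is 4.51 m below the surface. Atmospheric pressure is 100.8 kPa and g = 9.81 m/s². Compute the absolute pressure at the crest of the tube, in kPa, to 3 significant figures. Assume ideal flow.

15.6 kPa

The outlet speed comes from Torricelli: v = √(2g·4.51) = 9.41 m/s.
Continuity keeps v the same throughout the tube; from surface to crest, P_atm + 0 = P_top + ½ρv² + ρg·h_top.
P_top = 100800 − ½·1020·9.41² − 1020·9.81·4.00 = 15600 Pa.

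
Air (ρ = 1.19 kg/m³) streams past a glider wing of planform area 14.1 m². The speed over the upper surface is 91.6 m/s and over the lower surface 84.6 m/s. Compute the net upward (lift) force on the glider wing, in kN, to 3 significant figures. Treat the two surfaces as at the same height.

F ≈ 10.3 kN

From P + ½ρv² = const at equal height, P_low − P_up = ½ρ(v_up² − v_low²).
ΔP = ½·1.19·(91.6² − 84.6²) = 734 Pa.
Lift = ΔP · A = 734 × 14.1 = 10300 N.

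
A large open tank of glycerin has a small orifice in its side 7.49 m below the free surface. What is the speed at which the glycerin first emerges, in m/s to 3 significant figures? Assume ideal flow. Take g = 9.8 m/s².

12.1 m/s

The surface is effectively still and both ends are open, so ½v² = gh and v = √(2·9.8·7.49) = 12.1 m/s.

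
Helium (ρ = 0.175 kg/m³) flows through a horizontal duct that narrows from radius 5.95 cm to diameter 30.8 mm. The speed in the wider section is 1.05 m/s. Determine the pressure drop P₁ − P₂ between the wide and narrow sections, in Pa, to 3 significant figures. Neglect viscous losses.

ΔP ≈ 21.4 Pa

The volume flow rate is constant, so v₂ = (A₁/A₂)v₁ = (111/7.45)·1.05 = 15.7 m/s.
With no height change, Bernoulli's equation is P₁ + ½ρv₁² = P₂ + ½ρv₂².
P₁ − P₂ = ½·0.175·(15.7² − 1.05²) = ½·0.175·245 = 21.4 Pa.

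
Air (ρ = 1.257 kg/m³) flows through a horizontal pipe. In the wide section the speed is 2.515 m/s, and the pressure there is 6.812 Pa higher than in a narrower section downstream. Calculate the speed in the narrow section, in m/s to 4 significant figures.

v₂ ≈ 4.143 m/s

Along the level pipe P + ½ρv² is conserved, hence v₂² = v₁² + 2(P₁ − P₂)/ρ.
v₂ = √(2.515² + 2·6.812/1.257) = √(6.325 + 10.84) = 4.143 m/s.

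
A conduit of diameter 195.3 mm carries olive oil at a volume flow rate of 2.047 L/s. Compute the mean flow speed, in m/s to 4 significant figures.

0.06833 m/s

Q = 2.047 L/s = 0.002047 m³/s.
v = Q/A = 0.002047 / 0.02996 = 0.06833 m/s.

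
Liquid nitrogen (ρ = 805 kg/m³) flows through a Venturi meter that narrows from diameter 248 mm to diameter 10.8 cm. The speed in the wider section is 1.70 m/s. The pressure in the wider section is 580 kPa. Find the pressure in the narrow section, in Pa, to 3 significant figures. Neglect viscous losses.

P₂ ≈ 549000 Pa

Mass conservation (A₁v₁ = A₂v₂) gives v₂ = 1.70 × 483/91.6 = 8.96 m/s.
Along the horizontal streamline, P + ½ρv² is constant.
P₂ = P₁ − ½ρ(v₂² − v₁²) = 580000 − ½·805·(8.96² − 1.70²) = 580000 − 31200 = 549000 Pa.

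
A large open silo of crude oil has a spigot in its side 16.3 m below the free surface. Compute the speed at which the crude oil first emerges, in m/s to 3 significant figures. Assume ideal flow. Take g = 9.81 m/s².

Torricelli's result v = √(2gh) gives v = √(2·9.81·16.3) = 17.9 m/s.

17.9 m/s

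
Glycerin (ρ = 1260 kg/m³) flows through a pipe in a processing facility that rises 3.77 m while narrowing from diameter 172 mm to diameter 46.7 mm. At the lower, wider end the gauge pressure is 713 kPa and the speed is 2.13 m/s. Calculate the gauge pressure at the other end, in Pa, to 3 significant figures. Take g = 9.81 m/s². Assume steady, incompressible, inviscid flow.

The volume flow rate is constant, so v₂ = (A₁/A₂)v₁ = (232/17.1)·2.13 = 28.9 m/s.
Bernoulli: P₁ + ½ρv₁² + ρg h₁ = P₂ + ½ρv₂² + ρg h₂, so P₂ = P₁ + ½ρ(v₁² − v₂²) − ρg(h₂ − h₁).
P₂ = 713000 + ½·1260·(2.13² − 28.9²) − 1260·9.81·(+3.77) = 713000 + (-523000) − (46600) = 143000 Pa.

P₂ = 143000 Pa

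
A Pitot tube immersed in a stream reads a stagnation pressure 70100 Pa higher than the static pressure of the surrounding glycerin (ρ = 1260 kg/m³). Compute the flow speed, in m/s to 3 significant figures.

10.5 m/s

Bernoulli between the free stream and the stagnation point: ½ρv² = P_stag − P_static.
v = √(2ΔP/ρ) = √(2·70100/1260) = 10.5 m/s.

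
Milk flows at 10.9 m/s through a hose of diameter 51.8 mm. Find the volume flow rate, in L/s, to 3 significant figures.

Q = A·v = 0.00211 m² × 10.9 m/s = 0.0230 m³/s.
Converting: 0.0230 m³/s × 1000 = 23.0 L/s.

Q = 23.0 L/s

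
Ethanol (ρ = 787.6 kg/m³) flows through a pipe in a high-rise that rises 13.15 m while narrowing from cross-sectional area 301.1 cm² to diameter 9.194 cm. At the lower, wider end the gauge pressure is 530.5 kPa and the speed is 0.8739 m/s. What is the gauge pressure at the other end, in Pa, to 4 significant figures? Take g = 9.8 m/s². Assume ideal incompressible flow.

By continuity, v₂ = v₁·A₁/A₂ = 0.8739·(301.1/66.39) = 3.963 m/s.
Energy conservation along the streamline gives P₂ = P₁ − ½ρ(v₂² − v₁²) − ρg(h₂ − h₁).
P₂ = 530500 + ½·787.6·(0.8739² − 3.963²) − 787.6·9.8·(+13.15) = 530500 + (-5885) − (101500) = 423100 Pa.

P₂ ≈ 423100 Pa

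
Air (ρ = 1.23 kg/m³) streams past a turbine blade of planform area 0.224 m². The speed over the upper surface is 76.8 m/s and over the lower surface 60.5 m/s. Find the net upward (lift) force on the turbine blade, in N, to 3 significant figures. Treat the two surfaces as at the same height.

F = 308 N

The faster flow above has the lower pressure; Bernoulli (same height) gives ΔP = ½ρ(v_up² − v_low²).
ΔP = ½·1.23·(76.8² − 60.5²) = 1380 Pa.
Lift = ΔP · A = 1380 × 0.224 = 308 N.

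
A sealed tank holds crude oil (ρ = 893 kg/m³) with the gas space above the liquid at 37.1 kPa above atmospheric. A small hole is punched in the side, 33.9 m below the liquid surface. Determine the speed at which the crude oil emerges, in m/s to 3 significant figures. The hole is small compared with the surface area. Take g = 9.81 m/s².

Take point 1 at the surface (v₁ ≈ 0) and point 2 at the hole (at atmospheric pressure). Bernoulli: P₁ + ρg h = P_atm + ½ρv₂².
With P₁ − P_atm = 37100 Pa, v₂ = √(2gh + 2ΔP/ρ) = √(2·9.81·33.9 + 2·37100/893) = 27.4 m/s.

v ≈ 27.4 m/s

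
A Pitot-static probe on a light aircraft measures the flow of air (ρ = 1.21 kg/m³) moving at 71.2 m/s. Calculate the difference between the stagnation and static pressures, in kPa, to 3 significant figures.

3.07 kPa

At the stagnation point the flow is brought to rest, so Bernoulli gives P_stag − P_static = ½ρv².
ΔP = ½·1.21·71.2² = 3070 Pa.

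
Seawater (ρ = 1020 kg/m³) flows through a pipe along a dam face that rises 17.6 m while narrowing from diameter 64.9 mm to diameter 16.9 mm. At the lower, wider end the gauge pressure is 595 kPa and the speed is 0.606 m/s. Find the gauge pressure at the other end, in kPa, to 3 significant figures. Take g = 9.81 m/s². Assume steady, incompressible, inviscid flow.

P₂ = 378 kPa

By continuity, v₂ = v₁·A₁/A₂ = 0.606·(33.1/2.24) = 8.94 m/s.
Energy conservation along the streamline gives P₂ = P₁ − ½ρ(v₂² − v₁²) − ρg(h₂ − h₁).
P₂ = 595000 + ½·1020·(0.606² − 8.94²) − 1020·9.81·(+17.6) = 595000 + (-40500) − (176000) = 378000 Pa.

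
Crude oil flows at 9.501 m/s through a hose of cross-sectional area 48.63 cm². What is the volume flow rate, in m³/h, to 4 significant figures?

Q = A·v = 0.004863 m² × 9.501 m/s = 0.04620 m³/s.
Converting: 0.04620 m³/s × 3600 = 166.3 m³/h.

Q ≈ 166.3 m³/h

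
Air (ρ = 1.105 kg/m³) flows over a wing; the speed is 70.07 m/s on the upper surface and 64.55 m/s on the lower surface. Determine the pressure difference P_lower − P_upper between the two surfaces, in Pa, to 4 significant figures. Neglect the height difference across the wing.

ΔP ≈ 410.6 Pa

The pressure is lower where the speed is higher: ΔP = ½ρ(v_up² − v_low²).
ΔP = ½·1.105·(70.07² − 64.55²) = 410.6 Pa.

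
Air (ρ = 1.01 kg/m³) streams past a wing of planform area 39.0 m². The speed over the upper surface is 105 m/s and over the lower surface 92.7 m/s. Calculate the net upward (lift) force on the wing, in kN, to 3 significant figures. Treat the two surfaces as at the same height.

With equal heights on the two surfaces, Bernoulli gives P_lower − P_upper = ½ρ(v_upper² − v_lower²).
ΔP = ½·1.01·(105² − 92.7²) = 1230 Pa.
Lift = ΔP · A = 1230 × 39.0 = 47900 N.

F ≈ 47.9 kN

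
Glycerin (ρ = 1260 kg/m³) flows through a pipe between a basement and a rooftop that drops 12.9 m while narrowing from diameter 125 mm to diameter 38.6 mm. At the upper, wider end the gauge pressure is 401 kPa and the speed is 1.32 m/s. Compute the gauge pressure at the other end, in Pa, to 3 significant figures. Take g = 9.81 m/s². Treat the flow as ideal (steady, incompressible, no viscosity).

P₂ ≈ 441000 Pa

The volume flow rate is constant, so v₂ = (A₁/A₂)v₁ = (123/11.7)·1.32 = 13.8 m/s.
Applying Bernoulli between the two ends and solving for P₂: P₂ = P₁ + ½ρ(v₁² − v₂²) − ρgΔh.
P₂ = 401000 + ½·1260·(1.32² − 13.8²) − 1260·9.81·(−12.9) = 401000 + (-120000) − (-159000) = 441000 Pa.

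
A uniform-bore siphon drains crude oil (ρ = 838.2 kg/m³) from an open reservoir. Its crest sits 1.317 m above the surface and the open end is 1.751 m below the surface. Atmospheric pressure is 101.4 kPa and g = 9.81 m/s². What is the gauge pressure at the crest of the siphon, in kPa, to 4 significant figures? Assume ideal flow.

From the surface to the outlet (both open to atmosphere, surface at rest): v = √(2g·h_out) = √(2·9.81·1.751) = 5.861 m/s.
With constant cross-section the crest speed equals v; applying Bernoulli from the surface up to the crest, P_top = P_atm − ½ρv² − ρg·h_top.
P_top = 101400 − ½·838.2·5.861² − 838.2·9.81·1.317 = 76170 Pa. So P_gauge = P_top − P_atm = -25230 Pa.

-25.23 kPa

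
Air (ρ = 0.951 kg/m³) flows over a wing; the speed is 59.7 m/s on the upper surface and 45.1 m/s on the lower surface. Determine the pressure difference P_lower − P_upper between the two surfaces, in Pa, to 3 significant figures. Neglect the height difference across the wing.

With negligible Δh, P + ½ρv² is constant, so P_low − P_up = ½ρ(v_up² − v_low²).
ΔP = ½·0.951·(59.7² − 45.1²) = 728 Pa.

ΔP = 728 Pa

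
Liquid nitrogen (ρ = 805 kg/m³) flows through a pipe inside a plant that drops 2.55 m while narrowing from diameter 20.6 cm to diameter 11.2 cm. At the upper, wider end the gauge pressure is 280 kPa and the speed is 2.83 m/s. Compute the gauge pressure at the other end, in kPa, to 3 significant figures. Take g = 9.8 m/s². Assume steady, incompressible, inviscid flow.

Mass conservation (A₁v₁ = A₂v₂) gives v₂ = 2.83 × 333/98.5 = 9.57 m/s.
Applying Bernoulli between the two ends and solving for P₂: P₂ = P₁ + ½ρ(v₁² − v₂²) − ρgΔh.
P₂ = 280000 + ½·805·(2.83² − 9.57²) − 805·9.8·(−2.55) = 280000 + (-33700) − (-20100) = 266000 Pa.

266 kPa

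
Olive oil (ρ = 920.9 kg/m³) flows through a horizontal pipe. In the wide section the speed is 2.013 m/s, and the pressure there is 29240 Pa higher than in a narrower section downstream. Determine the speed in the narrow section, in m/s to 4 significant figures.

With h₁ = h₂, rearranging Bernoulli gives v₂ = √(v₁² + 2ΔP/ρ).
v₂ = √(2.013² + 2·29240/920.9) = √(4.052 + 63.50) = 8.219 m/s.

8.219 m/s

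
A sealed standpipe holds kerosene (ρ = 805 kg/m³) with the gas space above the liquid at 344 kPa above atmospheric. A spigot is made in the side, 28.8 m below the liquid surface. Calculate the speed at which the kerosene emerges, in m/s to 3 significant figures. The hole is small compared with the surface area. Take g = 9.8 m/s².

37.7 m/s

Take point 1 at the surface (v₁ ≈ 0) and point 2 at the hole (at atmospheric pressure). Bernoulli: P₁ + ρg h = P_atm + ½ρv₂².
With P₁ − P_atm = 344000 Pa, v₂ = √(2gh + 2ΔP/ρ) = √(2·9.8·28.8 + 2·344000/805) = 37.7 m/s.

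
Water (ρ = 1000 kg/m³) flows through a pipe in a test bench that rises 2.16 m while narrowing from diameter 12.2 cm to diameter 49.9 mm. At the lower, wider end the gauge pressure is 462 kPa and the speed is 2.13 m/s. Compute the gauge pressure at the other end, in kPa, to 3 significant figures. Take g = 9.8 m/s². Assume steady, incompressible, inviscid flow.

P₂ ≈ 362 kPa

The volume flow rate is constant, so v₂ = (A₁/A₂)v₁ = (117/19.6)·2.13 = 12.7 m/s.
Energy conservation along the streamline gives P₂ = P₁ − ½ρ(v₂² − v₁²) − ρg(h₂ − h₁).
P₂ = 462000 + ½·1000·(2.13² − 12.7²) − 1000·9.8·(+2.16) = 462000 + (-78800) − (21200) = 362000 Pa.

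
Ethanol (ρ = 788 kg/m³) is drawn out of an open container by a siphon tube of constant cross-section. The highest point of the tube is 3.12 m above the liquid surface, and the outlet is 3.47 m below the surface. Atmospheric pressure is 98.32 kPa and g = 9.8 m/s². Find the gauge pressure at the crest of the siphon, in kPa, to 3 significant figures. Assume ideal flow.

The outlet speed comes from Torricelli: v = √(2g·3.47) = 8.25 m/s.
With constant cross-section the crest speed equals v; applying Bernoulli from the surface up to the crest, P_top = P_atm − ½ρv² − ρg·h_top.
P_top = 98320 − ½·788·8.25² − 788·9.8·3.12 = 47400 Pa. So P_gauge = P_top − P_atm = -50900 Pa.

P_gauge = -50.9 kPa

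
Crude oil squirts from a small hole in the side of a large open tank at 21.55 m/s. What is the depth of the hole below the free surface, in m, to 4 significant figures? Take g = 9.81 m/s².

h ≈ 23.67 m

Torricelli: v = √(2gh), so h = v²/(2g).
h = 21.55²/(2·9.81) = 464.4/19.62 = 23.67 m.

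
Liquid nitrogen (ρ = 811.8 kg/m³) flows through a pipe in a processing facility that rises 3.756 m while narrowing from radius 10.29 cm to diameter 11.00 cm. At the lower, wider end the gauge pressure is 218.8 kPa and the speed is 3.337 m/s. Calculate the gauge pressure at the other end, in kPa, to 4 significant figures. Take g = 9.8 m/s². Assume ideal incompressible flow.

The volume flow rate is constant, so v₂ = (A₁/A₂)v₁ = (332.6/95.03)·3.337 = 11.68 m/s.
Bernoulli: P₁ + ½ρv₁² + ρg h₁ = P₂ + ½ρv₂² + ρg h₂, so P₂ = P₁ + ½ρ(v₁² − v₂²) − ρg(h₂ − h₁).
P₂ = 218800 + ½·811.8·(3.337² − 11.68²) − 811.8·9.8·(+3.756) = 218800 + (-50860) − (29880) = 138100 Pa.

P₂ ≈ 138.1 kPa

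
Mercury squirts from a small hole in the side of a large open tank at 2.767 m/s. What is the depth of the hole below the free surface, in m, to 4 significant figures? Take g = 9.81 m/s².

0.3902 m

Torricelli: v = √(2gh), so h = v²/(2g).
h = 2.767²/(2·9.81) = 7.656/19.62 = 0.3902 m.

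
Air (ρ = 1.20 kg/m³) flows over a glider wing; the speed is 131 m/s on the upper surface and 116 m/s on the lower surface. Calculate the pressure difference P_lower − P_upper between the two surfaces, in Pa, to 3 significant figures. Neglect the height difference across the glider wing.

Bernoulli (same height): P_lower − P_upper = ½ρ(v_upper² − v_lower²).
ΔP = ½·1.20·(131² − 116²) = 2220 Pa.

ΔP ≈ 2220 Pa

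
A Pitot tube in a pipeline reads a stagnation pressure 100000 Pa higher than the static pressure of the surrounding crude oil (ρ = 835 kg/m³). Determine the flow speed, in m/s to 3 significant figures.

The dynamic pressure equals the rise in static pressure at the stagnation point: ΔP = ½ρv².
v = √(2ΔP/ρ) = √(2·100000/835) = 15.5 m/s.

v ≈ 15.5 m/s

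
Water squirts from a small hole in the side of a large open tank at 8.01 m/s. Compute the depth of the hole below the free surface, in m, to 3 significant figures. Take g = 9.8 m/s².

3.27 m

Torricelli: v = √(2gh), so h = v²/(2g).
h = 8.01²/(2·9.8) = 64.2/19.60 = 3.27 m.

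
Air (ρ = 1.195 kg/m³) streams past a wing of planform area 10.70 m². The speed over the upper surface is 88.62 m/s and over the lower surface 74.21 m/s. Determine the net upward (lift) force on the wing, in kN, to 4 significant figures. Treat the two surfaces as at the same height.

With equal heights on the two surfaces, Bernoulli gives P_lower − P_upper = ½ρ(v_upper² − v_lower²).
ΔP = ½·1.195·(88.62² − 74.21²) = 1402 Pa.
Lift = ΔP · A = 1402 × 10.70 = 15000 N.

15.00 kN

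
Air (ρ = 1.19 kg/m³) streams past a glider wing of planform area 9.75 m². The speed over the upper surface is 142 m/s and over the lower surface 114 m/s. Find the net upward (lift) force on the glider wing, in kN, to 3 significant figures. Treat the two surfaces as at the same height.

F ≈ 41.6 kN

The faster flow above has the lower pressure; Bernoulli (same height) gives ΔP = ½ρ(v_up² − v_low²).
ΔP = ½·1.19·(142² − 114²) = 4260 Pa.
Lift = ΔP · A = 4260 × 9.75 = 41600 N.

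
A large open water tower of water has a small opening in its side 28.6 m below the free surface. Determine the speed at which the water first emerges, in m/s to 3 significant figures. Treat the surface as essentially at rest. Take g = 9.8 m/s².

v = 23.7 m/s

The surface is effectively still and both ends are open, so ½v² = gh and v = √(2·9.8·28.6) = 23.7 m/s.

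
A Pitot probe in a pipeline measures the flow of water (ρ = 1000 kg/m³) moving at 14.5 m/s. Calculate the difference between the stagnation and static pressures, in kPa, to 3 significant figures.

Bernoulli between the free stream and the stagnation point: ½ρv² = P_stag − P_static.
ΔP = ½·1000·14.5² = 105000 Pa.

ΔP = 105 kPa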